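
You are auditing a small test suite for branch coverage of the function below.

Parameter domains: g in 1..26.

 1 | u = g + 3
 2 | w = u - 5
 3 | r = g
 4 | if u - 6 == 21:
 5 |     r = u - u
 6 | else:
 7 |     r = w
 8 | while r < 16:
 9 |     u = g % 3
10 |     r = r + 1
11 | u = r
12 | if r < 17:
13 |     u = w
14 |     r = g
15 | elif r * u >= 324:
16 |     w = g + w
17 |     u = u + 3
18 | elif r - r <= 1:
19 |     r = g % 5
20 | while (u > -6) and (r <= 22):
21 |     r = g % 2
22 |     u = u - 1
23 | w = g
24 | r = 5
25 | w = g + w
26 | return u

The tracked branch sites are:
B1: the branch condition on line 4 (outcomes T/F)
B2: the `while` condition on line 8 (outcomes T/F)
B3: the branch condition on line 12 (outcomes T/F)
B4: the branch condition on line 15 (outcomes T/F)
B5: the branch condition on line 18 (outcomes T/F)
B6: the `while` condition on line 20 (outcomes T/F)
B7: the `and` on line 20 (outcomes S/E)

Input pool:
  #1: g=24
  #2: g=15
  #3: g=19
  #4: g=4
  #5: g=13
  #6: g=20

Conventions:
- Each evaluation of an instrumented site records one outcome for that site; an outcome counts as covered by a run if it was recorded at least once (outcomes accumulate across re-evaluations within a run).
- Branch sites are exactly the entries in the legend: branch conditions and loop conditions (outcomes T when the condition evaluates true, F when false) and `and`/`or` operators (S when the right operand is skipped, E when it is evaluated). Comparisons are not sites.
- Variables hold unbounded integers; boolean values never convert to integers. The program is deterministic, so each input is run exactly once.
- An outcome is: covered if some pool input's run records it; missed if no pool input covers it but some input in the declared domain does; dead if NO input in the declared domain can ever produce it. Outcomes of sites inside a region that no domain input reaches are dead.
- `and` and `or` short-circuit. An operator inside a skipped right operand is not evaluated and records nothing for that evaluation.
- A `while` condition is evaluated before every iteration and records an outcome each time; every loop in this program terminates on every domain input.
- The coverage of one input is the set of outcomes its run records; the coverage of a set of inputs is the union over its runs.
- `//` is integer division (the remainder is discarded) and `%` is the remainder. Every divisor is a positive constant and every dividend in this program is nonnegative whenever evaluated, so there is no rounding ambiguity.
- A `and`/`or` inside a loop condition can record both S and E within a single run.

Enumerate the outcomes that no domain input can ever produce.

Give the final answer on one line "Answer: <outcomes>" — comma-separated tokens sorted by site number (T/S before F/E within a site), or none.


exhaustive pass over the 26-input domain:
  B5=F: zero occurrences over every domain input -> dead
  reachable outcomes have witnesses, e.g. B1=T (e.g. g=24), B1=F (e.g. g=1), B2=T (e.g. g=1), B2=F (e.g. g=1)
Answer: B5=F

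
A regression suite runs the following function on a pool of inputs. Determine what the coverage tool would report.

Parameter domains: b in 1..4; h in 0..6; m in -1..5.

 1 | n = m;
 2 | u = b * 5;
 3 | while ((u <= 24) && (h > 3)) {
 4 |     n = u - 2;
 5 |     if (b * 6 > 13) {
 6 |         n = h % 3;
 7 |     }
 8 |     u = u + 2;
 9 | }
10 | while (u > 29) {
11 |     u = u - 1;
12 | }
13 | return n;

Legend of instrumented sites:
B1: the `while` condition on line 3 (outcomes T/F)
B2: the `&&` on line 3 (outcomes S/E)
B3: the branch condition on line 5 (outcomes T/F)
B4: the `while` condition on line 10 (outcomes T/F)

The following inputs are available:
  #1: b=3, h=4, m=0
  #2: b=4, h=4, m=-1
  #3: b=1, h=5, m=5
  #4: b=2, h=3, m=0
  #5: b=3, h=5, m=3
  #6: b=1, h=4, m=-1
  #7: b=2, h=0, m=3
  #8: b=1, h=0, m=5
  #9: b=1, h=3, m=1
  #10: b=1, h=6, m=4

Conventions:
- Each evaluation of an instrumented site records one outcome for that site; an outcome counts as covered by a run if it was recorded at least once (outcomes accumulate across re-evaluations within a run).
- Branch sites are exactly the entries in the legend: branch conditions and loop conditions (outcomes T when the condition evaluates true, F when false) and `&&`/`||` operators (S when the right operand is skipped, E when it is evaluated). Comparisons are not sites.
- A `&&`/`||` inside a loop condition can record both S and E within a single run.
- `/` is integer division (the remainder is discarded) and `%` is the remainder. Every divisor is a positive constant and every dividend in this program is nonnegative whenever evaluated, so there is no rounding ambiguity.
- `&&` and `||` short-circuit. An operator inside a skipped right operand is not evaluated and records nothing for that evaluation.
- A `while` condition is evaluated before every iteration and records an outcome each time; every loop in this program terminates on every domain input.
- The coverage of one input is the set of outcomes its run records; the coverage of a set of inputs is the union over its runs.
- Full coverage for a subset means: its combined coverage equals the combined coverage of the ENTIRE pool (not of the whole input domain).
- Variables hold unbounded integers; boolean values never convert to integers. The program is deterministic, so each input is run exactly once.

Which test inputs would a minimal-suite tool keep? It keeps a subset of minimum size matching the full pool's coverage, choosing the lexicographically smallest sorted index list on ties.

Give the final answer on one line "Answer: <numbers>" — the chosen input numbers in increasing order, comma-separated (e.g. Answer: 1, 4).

test 1 (b=3, h=4, m=0) fires B2->E, B1->T, B3->T, B2->E, B1->T, B3->T, B2->E, B1->T, B3->T, B2->E, B1->T, B3->T, B2->E, B1->T, ...; hits B1=T, B1=F, B2=S, B2=E, B3=T, B4=F
test 2 (b=4, h=4, m=-1) fires B2->E, B1->T, B3->T, B2->E, B1->T, B3->T, B2->E, B1->T, B3->T, B2->S, B1->F, B4->F; hits B1=T, B1=F, B2=S, B2=E, B3=T, B4=F
test 3 (b=1, h=5, m=5) fires B2->E, B1->T, B3->F, B2->E, B1->T, B3->F, B2->E, B1->T, B3->F, B2->E, B1->T, B3->F, B2->E, B1->T, ...; hits B1=T, B1=F, B2=S, B2=E, B3=F, B4=F
test 4 (b=2, h=3, m=0) fires B2->E, B1->F, B4->F; hits B1=F, B2=E, B4=F
test 5 (b=3, h=5, m=3) fires B2->E, B1->T, B3->T, B2->E, B1->T, B3->T, B2->E, B1->T, B3->T, B2->E, B1->T, B3->T, B2->E, B1->T, ...; hits B1=T, B1=F, B2=S, B2=E, B3=T, B4=F
test 6 (b=1, h=4, m=-1) fires B2->E, B1->T, B3->F, B2->E, B1->T, B3->F, B2->E, B1->T, B3->F, B2->E, B1->T, B3->F, B2->E, B1->T, ...; hits B1=T, B1=F, B2=S, B2=E, B3=F, B4=F
test 7 (b=2, h=0, m=3) fires B2->E, B1->F, B4->F; hits B1=F, B2=E, B4=F
test 8 (b=1, h=0, m=5) fires B2->E, B1->F, B4->F; hits B1=F, B2=E, B4=F
test 9 (b=1, h=3, m=1) fires B2->E, B1->F, B4->F; hits B1=F, B2=E, B4=F
test 10 (b=1, h=6, m=4) fires B2->E, B1->T, B3->F, B2->E, B1->T, B3->F, B2->E, B1->T, B3->F, B2->E, B1->T, B3->F, B2->E, B1->T, ...; hits B1=T, B1=F, B2=S, B2=E, B3=F, B4=F
pool-wide coverage (7 outcomes): B1=T, B1=F, B2=S, B2=E, B3=T, B3=F, B4=F
size 1 is not enough: best union over all size-1 subsets is 6/7
inputs {1, 3} (size 2) cover everything; no size-2 subset with a lexicographically smaller index list covers all 7

Answer: 1, 3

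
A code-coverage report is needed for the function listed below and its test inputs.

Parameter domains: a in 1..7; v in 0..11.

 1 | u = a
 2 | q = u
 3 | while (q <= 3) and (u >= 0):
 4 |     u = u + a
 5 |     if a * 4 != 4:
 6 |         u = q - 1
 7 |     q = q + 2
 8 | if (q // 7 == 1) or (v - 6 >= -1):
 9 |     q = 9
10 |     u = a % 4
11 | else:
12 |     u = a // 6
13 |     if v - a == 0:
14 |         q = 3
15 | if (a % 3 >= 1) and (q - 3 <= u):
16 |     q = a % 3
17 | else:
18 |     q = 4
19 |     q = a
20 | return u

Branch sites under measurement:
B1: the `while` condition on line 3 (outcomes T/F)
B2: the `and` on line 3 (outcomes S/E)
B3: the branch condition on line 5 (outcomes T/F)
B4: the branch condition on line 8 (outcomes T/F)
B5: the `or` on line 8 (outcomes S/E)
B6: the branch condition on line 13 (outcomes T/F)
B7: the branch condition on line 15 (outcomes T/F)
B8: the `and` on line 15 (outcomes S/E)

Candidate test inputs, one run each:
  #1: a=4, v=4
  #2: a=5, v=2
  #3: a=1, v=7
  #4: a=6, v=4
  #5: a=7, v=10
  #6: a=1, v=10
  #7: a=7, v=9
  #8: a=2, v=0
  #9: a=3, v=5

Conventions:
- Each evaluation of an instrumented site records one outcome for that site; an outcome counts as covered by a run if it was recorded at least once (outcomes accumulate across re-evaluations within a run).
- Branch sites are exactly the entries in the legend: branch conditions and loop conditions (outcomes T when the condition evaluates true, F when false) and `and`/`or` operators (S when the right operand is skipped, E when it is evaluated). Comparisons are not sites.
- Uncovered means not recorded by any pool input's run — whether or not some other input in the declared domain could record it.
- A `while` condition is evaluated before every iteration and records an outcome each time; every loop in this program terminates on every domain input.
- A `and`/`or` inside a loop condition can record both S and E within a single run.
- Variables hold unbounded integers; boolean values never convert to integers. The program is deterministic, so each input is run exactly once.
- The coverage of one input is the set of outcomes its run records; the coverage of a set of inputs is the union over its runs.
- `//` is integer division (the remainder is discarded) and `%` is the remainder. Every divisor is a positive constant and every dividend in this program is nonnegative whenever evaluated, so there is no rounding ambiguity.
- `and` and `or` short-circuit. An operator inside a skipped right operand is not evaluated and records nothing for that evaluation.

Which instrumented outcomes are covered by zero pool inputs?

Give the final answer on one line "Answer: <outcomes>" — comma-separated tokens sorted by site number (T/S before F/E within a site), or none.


input #1 (a=4, v=4): events B2->S, B1->F, B5->E, B4->F, B6->T, B8->E, B7->T; covers B1=F, B2=S, B4=F, B5=E, B6=T, B7=T, B8=E
input #2 (a=5, v=2): events B2->S, B1->F, B5->E, B4->F, B6->F, B8->E, B7->F; covers B1=F, B2=S, B4=F, B5=E, B6=F, B7=F, B8=E
input #3 (a=1, v=7): events B2->E, B1->T, B3->F, B2->E, B1->T, B3->F, B2->S, B1->F, B5->E, B4->T, B8->E, B7->F; covers B1=T, B1=F, B2=S, B2=E, B3=F, B4=T, B5=E, B7=F, B8=E
input #4 (a=6, v=4): events B2->S, B1->F, B5->E, B4->F, B6->F, B8->S, B7->F; covers B1=F, B2=S, B4=F, B5=E, B6=F, B7=F, B8=S
input #5 (a=7, v=10): events B2->S, B1->F, B5->S, B4->T, B8->E, B7->F; covers B1=F, B2=S, B4=T, B5=S, B7=F, B8=E
input #6 (a=1, v=10): events B2->E, B1->T, B3->F, B2->E, B1->T, B3->F, B2->S, B1->F, B5->E, B4->T, B8->E, B7->F; covers B1=T, B1=F, B2=S, B2=E, B3=F, B4=T, B5=E, B7=F, B8=E
input #7 (a=7, v=9): events B2->S, B1->F, B5->S, B4->T, B8->E, B7->F; covers B1=F, B2=S, B4=T, B5=S, B7=F, B8=E
input #8 (a=2, v=0): events B2->E, B1->T, B3->T, B2->S, B1->F, B5->E, B4->F, B6->F, B8->E, B7->F; covers B1=T, B1=F, B2=S, B2=E, B3=T, B4=F, B5=E, B6=F, B7=F, B8=E
input #9 (a=3, v=5): events B2->E, B1->T, B3->T, B2->S, B1->F, B5->E, B4->T, B8->S, B7->F; covers B1=T, B1=F, B2=S, B2=E, B3=T, B4=T, B5=E, B7=F, B8=S
union over the pool: B1=T, B1=F, B2=S, B2=E, B3=T, B3=F, B4=T, B4=F, B5=S, B5=E, B6=T, B6=F, B7=T, B7=F, B8=S, B8=E
uncovered (0 of 16): none
Answer: none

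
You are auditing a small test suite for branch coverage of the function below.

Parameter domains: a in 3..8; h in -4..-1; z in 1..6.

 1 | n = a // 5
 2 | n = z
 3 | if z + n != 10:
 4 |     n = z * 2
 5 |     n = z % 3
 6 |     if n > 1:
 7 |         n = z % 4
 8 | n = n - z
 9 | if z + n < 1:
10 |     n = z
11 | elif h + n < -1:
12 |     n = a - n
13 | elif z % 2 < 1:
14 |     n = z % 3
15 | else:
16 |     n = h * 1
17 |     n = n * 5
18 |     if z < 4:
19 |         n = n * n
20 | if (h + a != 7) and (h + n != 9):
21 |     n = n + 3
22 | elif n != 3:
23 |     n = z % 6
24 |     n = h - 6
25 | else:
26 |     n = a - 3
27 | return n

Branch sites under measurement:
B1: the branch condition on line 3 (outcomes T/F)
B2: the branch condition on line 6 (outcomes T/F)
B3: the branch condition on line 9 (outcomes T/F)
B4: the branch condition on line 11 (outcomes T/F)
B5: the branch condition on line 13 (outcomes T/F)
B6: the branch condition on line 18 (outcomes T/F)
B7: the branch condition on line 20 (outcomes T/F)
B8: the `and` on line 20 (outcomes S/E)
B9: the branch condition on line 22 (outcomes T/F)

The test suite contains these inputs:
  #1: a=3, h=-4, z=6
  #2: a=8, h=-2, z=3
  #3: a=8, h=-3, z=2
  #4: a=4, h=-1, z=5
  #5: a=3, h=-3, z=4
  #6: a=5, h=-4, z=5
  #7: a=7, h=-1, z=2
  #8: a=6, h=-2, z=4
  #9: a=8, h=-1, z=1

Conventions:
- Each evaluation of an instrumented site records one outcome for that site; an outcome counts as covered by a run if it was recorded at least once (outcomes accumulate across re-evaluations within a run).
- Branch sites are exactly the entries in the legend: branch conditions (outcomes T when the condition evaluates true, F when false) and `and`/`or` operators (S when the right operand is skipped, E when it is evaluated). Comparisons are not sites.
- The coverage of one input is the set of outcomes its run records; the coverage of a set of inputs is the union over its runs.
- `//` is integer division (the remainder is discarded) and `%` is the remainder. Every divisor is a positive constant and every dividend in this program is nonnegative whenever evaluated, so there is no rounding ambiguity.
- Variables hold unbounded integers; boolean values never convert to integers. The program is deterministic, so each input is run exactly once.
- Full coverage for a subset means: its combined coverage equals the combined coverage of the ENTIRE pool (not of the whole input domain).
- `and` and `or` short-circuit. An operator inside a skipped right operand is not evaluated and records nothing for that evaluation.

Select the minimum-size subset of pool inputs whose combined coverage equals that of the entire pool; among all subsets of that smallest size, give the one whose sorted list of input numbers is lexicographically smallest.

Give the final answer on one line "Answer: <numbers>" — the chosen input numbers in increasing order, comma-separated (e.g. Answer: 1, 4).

run #1 (a=3, h=-4, z=6) records B1=T, B2=F, B3=T, B7=T, B8=E
run #2 (a=8, h=-2, z=3) records B1=T, B2=F, B3=T, B7=T, B8=E
run #3 (a=8, h=-3, z=2) records B1=T, B2=T, B3=F, B4=T, B7=T, B8=E
run #4 (a=4, h=-1, z=5) records B1=F, B3=F, B4=F, B5=F, B6=F, B7=T, B8=E
run #5 (a=3, h=-3, z=4) records B1=T, B2=F, B3=F, B4=T, B7=T, B8=E
run #6 (a=5, h=-4, z=5) records B1=F, B3=F, B4=T, B7=T, B8=E
run #7 (a=7, h=-1, z=2) records B1=T, B2=T, B3=F, B4=F, B5=T, B7=T, B8=E
run #8 (a=6, h=-2, z=4) records B1=T, B2=F, B3=F, B4=T, B7=T, B8=E
run #9 (a=8, h=-1, z=1) records B1=T, B2=F, B3=F, B4=F, B5=F, B6=T, B7=F, B8=S, B9=T
the full pool covers 17 outcomes: B1=T, B1=F, B2=T, B2=F, B3=T, B3=F, B4=T, B4=F, B5=T, B5=F, B6=T, B6=F, B7=T, B7=F, B8=S, B8=E, B9=T
no size-1 subset reaches all 17 outcomes (best union: 9/17)
no size-2 subset reaches all 17 outcomes (best union: 13/17)
no size-3 subset reaches all 17 outcomes (best union: 15/17)
no size-4 subset reaches all 17 outcomes (best union: 16/17)
size 5: inputs {1, 3, 4, 7, 9} cover all 17 outcomes, and no lexicographically smaller subset of this size does

Answer: 1, 3, 4, 7, 9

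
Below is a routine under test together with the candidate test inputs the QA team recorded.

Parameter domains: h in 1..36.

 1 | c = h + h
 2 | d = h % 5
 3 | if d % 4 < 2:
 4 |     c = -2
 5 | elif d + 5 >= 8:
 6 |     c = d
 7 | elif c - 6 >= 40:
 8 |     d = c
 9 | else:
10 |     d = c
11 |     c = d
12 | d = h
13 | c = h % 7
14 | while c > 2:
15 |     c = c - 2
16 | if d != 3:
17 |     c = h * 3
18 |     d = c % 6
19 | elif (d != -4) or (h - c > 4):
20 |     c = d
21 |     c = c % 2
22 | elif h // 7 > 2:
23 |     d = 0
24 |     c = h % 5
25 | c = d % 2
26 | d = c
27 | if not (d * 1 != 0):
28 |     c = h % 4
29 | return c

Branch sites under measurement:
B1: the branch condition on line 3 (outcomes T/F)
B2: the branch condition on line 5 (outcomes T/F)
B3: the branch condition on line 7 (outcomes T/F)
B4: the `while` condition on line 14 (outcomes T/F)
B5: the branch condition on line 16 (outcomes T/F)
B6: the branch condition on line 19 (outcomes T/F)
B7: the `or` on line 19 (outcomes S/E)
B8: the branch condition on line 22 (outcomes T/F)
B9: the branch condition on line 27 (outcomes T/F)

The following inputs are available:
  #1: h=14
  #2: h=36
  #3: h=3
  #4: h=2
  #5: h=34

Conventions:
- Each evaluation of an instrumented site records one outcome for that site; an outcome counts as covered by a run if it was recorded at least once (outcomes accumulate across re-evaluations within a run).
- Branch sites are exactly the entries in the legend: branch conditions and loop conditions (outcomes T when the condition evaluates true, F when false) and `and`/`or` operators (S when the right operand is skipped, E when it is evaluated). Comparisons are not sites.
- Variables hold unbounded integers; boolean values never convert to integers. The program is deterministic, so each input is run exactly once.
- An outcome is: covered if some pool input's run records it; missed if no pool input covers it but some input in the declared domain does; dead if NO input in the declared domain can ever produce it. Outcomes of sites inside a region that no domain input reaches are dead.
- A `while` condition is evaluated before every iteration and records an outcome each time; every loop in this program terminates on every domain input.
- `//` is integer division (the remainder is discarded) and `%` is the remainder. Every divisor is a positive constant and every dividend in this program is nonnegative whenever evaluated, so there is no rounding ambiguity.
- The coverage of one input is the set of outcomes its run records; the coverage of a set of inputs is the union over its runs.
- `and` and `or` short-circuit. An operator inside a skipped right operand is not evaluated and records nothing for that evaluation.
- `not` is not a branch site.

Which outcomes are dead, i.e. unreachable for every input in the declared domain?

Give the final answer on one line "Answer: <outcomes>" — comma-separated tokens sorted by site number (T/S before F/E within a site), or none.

exhaustive pass over the 36-input domain:
  B6=F: never recorded by any domain input -> dead
  B7=E: never recorded by any domain input -> dead
  B8=T: never recorded by any domain input -> dead
  B8=F: never recorded by any domain input -> dead
  reachable outcomes have witnesses, e.g. B1=T (e.g. h=1), B1=F (e.g. h=2), B2=T (e.g. h=3), B2=F (e.g. h=2)

Answer: B6=F, B7=E, B8=T, B8=F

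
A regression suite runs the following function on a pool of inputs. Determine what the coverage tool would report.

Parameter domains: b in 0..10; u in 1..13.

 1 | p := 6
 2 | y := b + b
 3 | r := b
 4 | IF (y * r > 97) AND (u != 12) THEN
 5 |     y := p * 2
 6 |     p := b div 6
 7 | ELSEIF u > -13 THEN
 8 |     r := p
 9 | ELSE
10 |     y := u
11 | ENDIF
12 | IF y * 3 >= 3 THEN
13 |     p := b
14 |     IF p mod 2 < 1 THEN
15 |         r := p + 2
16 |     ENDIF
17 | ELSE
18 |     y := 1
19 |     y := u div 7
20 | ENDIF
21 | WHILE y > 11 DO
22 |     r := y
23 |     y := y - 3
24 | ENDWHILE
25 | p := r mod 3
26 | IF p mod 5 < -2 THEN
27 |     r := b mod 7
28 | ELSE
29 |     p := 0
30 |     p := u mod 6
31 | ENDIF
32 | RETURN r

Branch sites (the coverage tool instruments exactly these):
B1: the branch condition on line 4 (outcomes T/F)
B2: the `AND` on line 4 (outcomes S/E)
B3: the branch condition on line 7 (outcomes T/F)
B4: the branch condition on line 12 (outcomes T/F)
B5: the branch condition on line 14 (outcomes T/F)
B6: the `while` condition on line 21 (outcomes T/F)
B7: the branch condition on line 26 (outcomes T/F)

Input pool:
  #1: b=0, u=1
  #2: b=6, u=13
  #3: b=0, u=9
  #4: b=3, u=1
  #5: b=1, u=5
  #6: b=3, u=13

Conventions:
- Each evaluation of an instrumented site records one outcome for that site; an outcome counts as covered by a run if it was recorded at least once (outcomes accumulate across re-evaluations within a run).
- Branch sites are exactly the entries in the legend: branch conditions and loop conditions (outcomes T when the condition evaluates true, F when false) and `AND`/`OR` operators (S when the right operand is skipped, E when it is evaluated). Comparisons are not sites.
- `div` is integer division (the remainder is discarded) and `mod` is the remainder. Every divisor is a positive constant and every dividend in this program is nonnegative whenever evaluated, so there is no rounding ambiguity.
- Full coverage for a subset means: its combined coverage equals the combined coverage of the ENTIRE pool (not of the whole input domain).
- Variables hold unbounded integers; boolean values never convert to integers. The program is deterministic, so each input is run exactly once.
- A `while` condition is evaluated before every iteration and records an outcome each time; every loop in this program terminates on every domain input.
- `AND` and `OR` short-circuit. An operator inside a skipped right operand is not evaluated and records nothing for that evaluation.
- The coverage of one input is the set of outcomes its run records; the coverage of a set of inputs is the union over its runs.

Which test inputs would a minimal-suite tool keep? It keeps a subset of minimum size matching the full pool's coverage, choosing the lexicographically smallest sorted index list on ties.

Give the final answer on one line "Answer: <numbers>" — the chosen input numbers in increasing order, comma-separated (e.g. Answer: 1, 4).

test 1 (b=0, u=1) hits B1=F, B2=S, B3=T, B4=F, B6=F, B7=F
test 2 (b=6, u=13) hits B1=F, B2=S, B3=T, B4=T, B5=T, B6=T, B6=F, B7=F
test 3 (b=0, u=9) hits B1=F, B2=S, B3=T, B4=F, B6=F, B7=F
test 4 (b=3, u=1) hits B1=F, B2=S, B3=T, B4=T, B5=F, B6=F, B7=F
test 5 (b=1, u=5) hits B1=F, B2=S, B3=T, B4=T, B5=F, B6=F, B7=F
test 6 (b=3, u=13) hits B1=F, B2=S, B3=T, B4=T, B5=F, B6=F, B7=F
pool-wide coverage (10 outcomes): B1=F, B2=S, B3=T, B4=T, B4=F, B5=T, B5=F, B6=T, B6=F, B7=F
no size-1 subset reaches all 10 outcomes (best union: 8/10)
no size-2 subset reaches all 10 outcomes (best union: 9/10)
at size 3, {1, 2, 4} reaches all 10 outcomes; every lexicographically earlier size-3 subset fails

Answer: 1, 2, 4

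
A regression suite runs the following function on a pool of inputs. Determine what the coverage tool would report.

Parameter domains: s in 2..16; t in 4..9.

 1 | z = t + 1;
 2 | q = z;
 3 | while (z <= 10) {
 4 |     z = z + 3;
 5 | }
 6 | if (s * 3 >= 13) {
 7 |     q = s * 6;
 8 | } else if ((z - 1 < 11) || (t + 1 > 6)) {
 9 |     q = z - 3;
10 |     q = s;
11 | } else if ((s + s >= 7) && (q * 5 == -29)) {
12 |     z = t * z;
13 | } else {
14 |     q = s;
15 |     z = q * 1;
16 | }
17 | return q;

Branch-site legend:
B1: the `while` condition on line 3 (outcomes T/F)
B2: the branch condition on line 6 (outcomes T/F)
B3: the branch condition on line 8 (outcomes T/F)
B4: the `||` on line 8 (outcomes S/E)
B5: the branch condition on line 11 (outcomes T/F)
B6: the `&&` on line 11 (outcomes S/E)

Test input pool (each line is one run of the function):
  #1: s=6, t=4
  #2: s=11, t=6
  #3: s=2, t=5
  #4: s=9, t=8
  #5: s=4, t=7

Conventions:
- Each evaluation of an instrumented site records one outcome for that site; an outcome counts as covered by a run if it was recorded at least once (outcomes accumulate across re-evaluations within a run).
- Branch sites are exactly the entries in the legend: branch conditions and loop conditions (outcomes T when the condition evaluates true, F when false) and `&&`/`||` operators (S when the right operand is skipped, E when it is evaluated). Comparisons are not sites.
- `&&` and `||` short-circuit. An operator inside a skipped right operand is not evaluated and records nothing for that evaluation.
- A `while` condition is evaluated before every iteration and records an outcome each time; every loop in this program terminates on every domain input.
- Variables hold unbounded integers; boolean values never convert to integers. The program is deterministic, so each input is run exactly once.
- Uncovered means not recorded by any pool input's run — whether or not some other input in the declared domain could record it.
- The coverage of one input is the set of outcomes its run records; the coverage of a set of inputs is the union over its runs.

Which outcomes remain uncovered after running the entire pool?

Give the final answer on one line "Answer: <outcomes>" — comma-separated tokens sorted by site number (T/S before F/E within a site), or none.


input #1 (s=6, t=4): covers B1=T, B1=F, B2=T
input #2 (s=11, t=6): covers B1=T, B1=F, B2=T
input #3 (s=2, t=5): covers B1=T, B1=F, B2=F, B3=F, B4=E, B5=F, B6=S
input #4 (s=9, t=8): covers B1=T, B1=F, B2=T
input #5 (s=4, t=7): covers B1=T, B1=F, B2=F, B3=T, B4=S
union over the pool: B1=T, B1=F, B2=T, B2=F, B3=T, B3=F, B4=S, B4=E, B5=F, B6=S
uncovered (2 of 12): B5=T, B6=E
Answer: B5=T, B6=E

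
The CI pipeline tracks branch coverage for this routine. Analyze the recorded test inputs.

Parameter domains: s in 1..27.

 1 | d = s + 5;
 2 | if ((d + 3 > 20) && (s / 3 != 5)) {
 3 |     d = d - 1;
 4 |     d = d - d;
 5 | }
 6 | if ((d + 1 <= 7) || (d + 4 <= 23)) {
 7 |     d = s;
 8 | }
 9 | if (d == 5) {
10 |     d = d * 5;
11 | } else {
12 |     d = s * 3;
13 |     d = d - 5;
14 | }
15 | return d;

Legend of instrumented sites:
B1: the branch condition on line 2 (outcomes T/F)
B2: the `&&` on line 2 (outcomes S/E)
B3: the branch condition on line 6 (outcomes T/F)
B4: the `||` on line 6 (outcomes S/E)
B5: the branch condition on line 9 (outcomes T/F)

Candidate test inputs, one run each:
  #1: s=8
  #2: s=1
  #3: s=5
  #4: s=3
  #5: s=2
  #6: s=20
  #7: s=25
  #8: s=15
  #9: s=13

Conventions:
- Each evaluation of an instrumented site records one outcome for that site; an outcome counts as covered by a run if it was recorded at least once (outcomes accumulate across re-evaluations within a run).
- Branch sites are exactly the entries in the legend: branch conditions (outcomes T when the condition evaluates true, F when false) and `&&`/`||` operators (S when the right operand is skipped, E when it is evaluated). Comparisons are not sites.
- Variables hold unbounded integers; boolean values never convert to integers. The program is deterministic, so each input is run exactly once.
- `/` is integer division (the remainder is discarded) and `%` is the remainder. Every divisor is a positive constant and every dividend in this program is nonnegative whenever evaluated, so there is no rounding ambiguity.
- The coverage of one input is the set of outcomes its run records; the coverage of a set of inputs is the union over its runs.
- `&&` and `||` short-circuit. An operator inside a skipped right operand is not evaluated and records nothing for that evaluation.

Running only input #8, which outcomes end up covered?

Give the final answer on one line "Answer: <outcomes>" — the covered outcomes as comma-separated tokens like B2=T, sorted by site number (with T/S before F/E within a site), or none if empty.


Event log for input #8 (s=15):
  B2->E, B1->F, B4->E, B3->F, B5->F
collecting distinct outcomes: B1=F, B2=E, B3=F, B4=E, B5=F
Answer: B1=F, B2=E, B3=F, B4=E, B5=F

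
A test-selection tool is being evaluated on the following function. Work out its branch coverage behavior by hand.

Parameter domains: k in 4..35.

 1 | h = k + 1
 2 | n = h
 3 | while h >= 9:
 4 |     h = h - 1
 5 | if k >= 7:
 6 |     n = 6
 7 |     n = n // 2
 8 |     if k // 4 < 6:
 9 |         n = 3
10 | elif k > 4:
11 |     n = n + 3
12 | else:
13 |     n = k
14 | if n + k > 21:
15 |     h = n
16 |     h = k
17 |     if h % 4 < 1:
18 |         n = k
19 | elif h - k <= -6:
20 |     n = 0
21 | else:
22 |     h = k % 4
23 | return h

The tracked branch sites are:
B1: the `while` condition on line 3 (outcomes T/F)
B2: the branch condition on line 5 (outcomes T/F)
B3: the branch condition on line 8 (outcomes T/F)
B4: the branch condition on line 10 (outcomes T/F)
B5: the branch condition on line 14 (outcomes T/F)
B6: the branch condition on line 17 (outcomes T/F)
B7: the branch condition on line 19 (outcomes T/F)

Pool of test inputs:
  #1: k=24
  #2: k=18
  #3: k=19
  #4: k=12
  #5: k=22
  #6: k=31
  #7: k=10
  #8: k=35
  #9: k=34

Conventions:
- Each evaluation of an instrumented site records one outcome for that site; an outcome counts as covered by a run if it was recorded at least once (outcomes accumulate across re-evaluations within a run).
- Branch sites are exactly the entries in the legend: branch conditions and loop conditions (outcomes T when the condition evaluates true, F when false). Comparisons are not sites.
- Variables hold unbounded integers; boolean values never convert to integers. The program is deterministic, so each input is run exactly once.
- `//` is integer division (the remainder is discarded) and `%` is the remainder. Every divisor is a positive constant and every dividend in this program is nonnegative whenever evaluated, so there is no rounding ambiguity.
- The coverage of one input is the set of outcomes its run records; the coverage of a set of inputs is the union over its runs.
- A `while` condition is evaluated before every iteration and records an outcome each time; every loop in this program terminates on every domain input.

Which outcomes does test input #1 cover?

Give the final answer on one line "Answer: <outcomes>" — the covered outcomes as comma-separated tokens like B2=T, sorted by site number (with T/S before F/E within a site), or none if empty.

Event log for input #1 (k=24):
  B1->T, B1->T, B1->T, B1->T, B1->T, B1->T, B1->T, B1->T, B1->T, B1->T
  B1->T, B1->T, B1->T, B1->T, B1->T, B1->T, B1->T, B1->F, B2->T, B3->F
  B5->T, B6->T
deduplicating events, the covered set is: B1=T, B1=F, B2=T, B3=F, B5=T, B6=T

Answer: B1=T, B1=F, B2=T, B3=F, B5=T, B6=T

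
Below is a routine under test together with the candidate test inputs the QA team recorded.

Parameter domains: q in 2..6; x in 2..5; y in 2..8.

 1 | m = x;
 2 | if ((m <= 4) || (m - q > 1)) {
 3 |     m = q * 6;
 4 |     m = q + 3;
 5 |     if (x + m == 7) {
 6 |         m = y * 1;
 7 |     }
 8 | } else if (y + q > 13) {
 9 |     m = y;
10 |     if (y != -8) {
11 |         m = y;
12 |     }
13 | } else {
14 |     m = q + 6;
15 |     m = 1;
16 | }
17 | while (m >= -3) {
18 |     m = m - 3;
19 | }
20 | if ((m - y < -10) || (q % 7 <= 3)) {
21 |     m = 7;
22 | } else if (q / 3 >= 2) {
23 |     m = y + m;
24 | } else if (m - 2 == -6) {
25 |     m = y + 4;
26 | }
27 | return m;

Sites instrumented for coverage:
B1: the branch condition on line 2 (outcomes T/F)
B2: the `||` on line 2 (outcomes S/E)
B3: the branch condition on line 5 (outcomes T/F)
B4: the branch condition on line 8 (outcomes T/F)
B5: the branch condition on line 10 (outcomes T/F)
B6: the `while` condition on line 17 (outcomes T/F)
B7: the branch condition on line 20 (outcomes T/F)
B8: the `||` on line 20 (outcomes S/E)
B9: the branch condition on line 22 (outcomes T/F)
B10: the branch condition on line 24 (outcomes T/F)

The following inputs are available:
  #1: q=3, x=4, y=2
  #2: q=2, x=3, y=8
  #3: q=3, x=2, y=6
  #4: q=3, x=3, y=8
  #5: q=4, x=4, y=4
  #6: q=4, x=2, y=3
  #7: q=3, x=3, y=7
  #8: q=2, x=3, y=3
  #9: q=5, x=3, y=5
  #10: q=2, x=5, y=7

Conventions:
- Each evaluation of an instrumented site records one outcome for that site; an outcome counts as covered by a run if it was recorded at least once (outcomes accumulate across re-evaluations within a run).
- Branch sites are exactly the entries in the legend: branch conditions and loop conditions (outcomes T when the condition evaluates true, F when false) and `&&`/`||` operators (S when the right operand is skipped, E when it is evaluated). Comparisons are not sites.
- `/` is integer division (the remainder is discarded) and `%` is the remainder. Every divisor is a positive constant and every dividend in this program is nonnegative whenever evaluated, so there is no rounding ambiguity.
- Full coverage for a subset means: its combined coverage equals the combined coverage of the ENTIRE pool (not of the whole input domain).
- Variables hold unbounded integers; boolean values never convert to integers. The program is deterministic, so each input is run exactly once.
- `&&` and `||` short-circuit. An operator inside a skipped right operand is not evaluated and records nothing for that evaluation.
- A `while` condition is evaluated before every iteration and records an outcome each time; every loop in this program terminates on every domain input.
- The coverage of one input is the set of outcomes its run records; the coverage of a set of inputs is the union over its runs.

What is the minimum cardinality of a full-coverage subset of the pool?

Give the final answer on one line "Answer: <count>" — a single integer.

input #1, q=3, x=4, y=2: events B2->S, B1->T, B3->F, B6->T, B6->T, B6->T, B6->T, B6->F, B8->E, B7->T; outcomes B1=T, B2=S, B3=F, B6=T, B6=F, B7=T, B8=E
input #2, q=2, x=3, y=8: events B2->S, B1->T, B3->F, B6->T, B6->T, B6->T, B6->F, B8->S, B7->T; outcomes B1=T, B2=S, B3=F, B6=T, B6=F, B7=T, B8=S
input #3, q=3, x=2, y=6: events B2->S, B1->T, B3->F, B6->T, B6->T, B6->T, B6->T, B6->F, B8->S, B7->T; outcomes B1=T, B2=S, B3=F, B6=T, B6=F, B7=T, B8=S
input #4, q=3, x=3, y=8: events B2->S, B1->T, B3->F, B6->T, B6->T, B6->T, B6->T, B6->F, B8->S, B7->T; outcomes B1=T, B2=S, B3=F, B6=T, B6=F, B7=T, B8=S
input #5, q=4, x=4, y=4: events B2->S, B1->T, B3->F, B6->T, B6->T, B6->T, B6->T, B6->F, B8->E, B7->F, B9->F, B10->F; outcomes B1=T, B2=S, B3=F, B6=T, B6=F, B7=F, B8=E, B9=F, B10=F
input #6, q=4, x=2, y=3: events B2->S, B1->T, B3->F, B6->T, B6->T, B6->T, B6->T, B6->F, B8->E, B7->F, B9->F, B10->F; outcomes B1=T, B2=S, B3=F, B6=T, B6=F, B7=F, B8=E, B9=F, B10=F
input #7, q=3, x=3, y=7: events B2->S, B1->T, B3->F, B6->T, B6->T, B6->T, B6->T, B6->F, B8->S, B7->T; outcomes B1=T, B2=S, B3=F, B6=T, B6=F, B7=T, B8=S
input #8, q=2, x=3, y=3: events B2->S, B1->T, B3->F, B6->T, B6->T, B6->T, B6->F, B8->E, B7->T; outcomes B1=T, B2=S, B3=F, B6=T, B6=F, B7=T, B8=E
input #9, q=5, x=3, y=5: events B2->S, B1->T, B3->F, B6->T, B6->T, B6->T, B6->T, B6->F, B8->E, B7->F, B9->F, B10->T; outcomes B1=T, B2=S, B3=F, B6=T, B6=F, B7=F, B8=E, B9=F, B10=T
input #10, q=2, x=5, y=7: events B2->E, B1->T, B3->F, B6->T, B6->T, B6->T, B6->F, B8->S, B7->T; outcomes B1=T, B2=E, B3=F, B6=T, B6=F, B7=T, B8=S
union over all inputs: B1=T, B2=S, B2=E, B3=F, B6=T, B6=F, B7=T, B7=F, B8=S, B8=E, B9=F, B10=T, B10=F (13 outcomes)
checked all size-1 subsets: none covers 13 outcomes (max 9/13)
checked all size-2 subsets: none covers 13 outcomes (max 12/13)
at size 3, {5, 9, 10} reaches all 13 outcomes; every lexicographically earlier size-3 subset fails

Answer: 3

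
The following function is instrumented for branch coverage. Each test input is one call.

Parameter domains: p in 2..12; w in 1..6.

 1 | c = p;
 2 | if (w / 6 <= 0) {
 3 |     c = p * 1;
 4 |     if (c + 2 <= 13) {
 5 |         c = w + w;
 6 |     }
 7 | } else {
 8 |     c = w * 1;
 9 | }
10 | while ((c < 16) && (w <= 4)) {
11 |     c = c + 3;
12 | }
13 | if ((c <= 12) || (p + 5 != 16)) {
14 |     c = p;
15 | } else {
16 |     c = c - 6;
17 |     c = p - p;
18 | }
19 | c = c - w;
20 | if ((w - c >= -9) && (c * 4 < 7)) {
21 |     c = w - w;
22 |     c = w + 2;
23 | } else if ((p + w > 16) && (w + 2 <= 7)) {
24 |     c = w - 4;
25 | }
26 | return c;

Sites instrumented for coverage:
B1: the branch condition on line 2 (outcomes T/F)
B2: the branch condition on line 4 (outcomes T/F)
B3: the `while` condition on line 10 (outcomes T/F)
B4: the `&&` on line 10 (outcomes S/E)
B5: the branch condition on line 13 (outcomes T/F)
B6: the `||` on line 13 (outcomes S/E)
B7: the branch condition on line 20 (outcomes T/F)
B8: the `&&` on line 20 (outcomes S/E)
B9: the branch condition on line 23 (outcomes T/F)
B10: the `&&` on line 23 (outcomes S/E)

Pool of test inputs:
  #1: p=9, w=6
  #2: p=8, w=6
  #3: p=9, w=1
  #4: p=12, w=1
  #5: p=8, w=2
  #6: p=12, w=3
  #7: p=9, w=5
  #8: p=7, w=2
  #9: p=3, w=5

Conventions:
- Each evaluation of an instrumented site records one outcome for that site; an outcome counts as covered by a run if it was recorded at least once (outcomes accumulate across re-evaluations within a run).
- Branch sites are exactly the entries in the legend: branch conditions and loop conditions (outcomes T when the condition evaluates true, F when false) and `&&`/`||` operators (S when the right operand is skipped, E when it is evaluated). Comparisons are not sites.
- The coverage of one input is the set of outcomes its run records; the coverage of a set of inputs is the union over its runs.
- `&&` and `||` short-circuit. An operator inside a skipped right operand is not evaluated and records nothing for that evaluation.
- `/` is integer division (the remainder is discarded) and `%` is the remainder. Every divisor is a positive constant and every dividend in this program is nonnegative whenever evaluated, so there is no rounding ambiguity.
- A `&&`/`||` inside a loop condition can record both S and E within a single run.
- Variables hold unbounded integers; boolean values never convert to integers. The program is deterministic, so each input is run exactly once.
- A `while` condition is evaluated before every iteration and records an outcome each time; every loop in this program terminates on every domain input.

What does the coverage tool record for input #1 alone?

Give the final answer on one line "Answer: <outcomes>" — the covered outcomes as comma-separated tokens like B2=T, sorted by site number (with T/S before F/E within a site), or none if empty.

Tracing the run of input #1 (p=9, w=6):
  B1->F, B4->E, B3->F, B6->S, B5->T, B8->E, B7->F, B10->S, B9->F
as a set, this run covers: B1=F, B3=F, B4=E, B5=T, B6=S, B7=F, B8=E, B9=F, B10=S

Answer: B1=F, B3=F, B4=E, B5=T, B6=S, B7=F, B8=E, B9=F, B10=S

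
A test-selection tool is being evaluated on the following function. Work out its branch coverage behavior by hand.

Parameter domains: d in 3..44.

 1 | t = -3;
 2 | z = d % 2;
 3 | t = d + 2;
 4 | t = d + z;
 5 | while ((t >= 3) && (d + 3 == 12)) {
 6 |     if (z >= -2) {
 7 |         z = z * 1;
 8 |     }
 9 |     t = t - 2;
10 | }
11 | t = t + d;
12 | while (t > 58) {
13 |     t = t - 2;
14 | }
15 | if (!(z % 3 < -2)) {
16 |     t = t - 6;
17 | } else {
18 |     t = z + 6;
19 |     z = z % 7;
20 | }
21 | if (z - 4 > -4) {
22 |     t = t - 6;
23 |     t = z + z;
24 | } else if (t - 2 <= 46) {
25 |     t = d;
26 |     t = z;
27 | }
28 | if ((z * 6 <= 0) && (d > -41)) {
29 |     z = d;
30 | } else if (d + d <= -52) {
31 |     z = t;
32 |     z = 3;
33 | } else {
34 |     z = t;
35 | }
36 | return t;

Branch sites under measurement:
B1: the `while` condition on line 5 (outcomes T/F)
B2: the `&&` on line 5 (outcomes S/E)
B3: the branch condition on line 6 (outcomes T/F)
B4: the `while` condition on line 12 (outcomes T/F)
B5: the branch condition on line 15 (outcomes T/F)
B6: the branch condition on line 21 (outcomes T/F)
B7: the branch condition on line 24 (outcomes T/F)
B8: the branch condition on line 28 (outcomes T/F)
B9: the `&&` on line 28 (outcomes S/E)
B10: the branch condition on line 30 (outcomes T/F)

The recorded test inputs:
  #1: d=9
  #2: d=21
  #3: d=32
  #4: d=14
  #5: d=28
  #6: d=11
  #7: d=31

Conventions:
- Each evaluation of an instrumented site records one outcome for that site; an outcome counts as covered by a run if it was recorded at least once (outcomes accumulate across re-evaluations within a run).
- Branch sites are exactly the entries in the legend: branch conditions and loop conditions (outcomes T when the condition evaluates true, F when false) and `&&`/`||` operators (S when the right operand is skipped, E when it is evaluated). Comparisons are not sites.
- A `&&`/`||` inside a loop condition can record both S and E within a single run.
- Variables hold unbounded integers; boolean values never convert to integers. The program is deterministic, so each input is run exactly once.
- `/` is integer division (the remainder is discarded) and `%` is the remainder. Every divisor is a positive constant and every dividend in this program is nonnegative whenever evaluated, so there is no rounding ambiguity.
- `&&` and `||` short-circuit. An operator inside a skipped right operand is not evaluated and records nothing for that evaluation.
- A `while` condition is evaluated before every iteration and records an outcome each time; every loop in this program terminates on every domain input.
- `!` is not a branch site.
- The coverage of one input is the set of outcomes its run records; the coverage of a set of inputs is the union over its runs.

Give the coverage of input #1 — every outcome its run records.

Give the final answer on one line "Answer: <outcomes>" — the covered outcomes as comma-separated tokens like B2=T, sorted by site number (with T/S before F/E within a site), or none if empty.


Simulating input #1 (d=9) step by step:
  B2->E, B1->T, B3->T, B2->E, B1->T, B3->T, B2->E, B1->T, B3->T, B2->E
  B1->T, B3->T, B2->S, B1->F, B4->F, B5->T, B6->T, B9->S, B8->F, B10->F
deduplicating events, the covered set is: B1=T, B1=F, B2=S, B2=E, B3=T, B4=F, B5=T, B6=T, B8=F, B9=S, B10=F
Answer: B1=T, B1=F, B2=S, B2=E, B3=T, B4=F, B5=T, B6=T, B8=F, B9=S, B10=F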